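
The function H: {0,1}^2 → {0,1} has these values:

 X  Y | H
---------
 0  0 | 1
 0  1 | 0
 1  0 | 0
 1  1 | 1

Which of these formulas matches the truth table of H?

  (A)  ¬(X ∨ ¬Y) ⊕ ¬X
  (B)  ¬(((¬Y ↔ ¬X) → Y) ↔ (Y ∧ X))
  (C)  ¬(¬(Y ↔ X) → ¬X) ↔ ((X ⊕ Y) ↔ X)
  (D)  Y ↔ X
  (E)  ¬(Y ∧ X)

D

(A) disagrees with H on (1,1) (formula → 0, table → 1); rule it out.
(B) disagrees with H on (0,0) (formula → 0, table → 1); rule it out.
(C) disagrees with H on (0,0) (formula → 0, table → 1); rule it out.
(E) disagrees with H on (0,1) (formula → 1, table → 0); rule it out.
(D) is the remaining candidate, and it agrees with H on all 4 inputs.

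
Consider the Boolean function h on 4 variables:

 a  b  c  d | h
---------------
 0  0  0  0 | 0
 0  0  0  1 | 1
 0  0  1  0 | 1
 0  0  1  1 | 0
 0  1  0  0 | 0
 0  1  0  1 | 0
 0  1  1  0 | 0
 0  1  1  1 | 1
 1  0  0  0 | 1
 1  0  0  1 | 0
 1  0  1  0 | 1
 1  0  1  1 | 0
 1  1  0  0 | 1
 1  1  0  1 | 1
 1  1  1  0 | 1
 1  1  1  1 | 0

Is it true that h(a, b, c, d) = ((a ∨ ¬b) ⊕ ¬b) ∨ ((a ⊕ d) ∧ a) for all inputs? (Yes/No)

No

Evaluate ((a ∨ ¬b) ⊕ ¬b) ∨ ((a ⊕ d) ∧ a) on each row and compare to h:
  a=0, b=0, c=0, d=0: formula gives 0, h = 0 ✓
  a=0, b=0, c=0, d=1: formula gives 0, but h = 1 ✗
Row (0,0,0,1) is a counterexample, so the formula is not equivalent to h.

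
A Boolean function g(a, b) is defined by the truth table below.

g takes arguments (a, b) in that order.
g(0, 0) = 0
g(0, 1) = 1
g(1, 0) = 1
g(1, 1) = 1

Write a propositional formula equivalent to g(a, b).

The output is 1 whenever at least one input is 1 — the OR of all inputs.

g(a, b) = a ∨ b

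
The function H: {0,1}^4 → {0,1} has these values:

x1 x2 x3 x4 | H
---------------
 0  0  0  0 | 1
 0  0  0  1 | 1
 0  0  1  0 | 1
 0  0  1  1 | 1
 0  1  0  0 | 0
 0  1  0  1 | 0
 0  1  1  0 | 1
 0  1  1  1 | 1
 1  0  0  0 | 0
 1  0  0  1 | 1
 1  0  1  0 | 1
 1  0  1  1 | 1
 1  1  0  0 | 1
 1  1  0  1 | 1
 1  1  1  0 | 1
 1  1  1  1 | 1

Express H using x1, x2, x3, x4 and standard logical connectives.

H(x1, x2, x3, x4) = NOT (((((NOT x1 AND x2) AND NOT x3) AND NOT x4) OR (((NOT x1 AND x2) AND NOT x3) AND x4)) OR (((x1 AND NOT x2) AND NOT x3) AND NOT x4))

H is 0 on only 3 rows — (0,1,0,0), (0,1,0,1), (1,0,0,0). Writing each as a minterm (¬x1·x2·¬x3·¬x4, ¬x1·x2·¬x3·x4, x1·¬x2·¬x3·¬x4) and OR-ing them characterizes exactly where H=0, so H is the negation of that disjunction.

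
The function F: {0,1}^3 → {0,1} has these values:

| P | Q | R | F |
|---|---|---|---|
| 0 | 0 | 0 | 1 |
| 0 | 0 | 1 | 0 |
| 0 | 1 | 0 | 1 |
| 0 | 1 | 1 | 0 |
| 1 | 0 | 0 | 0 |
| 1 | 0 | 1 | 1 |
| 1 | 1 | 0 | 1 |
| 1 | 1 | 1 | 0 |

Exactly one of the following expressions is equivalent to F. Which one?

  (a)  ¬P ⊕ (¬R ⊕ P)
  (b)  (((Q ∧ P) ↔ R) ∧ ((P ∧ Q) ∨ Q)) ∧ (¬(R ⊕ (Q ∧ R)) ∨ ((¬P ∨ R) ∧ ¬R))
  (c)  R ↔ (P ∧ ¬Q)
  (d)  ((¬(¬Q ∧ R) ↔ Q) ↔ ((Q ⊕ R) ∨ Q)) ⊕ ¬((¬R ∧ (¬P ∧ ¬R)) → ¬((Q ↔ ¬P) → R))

(a): at (0,0,0) it gives 0, but F = 1 — eliminated.
(b): at (0,0,0) it gives 0, but F = 1 — eliminated.
(d): at (0,0,0) it gives 0, but F = 1 — eliminated.
(c) is the remaining candidate, and it agrees with F on all 8 inputs.

c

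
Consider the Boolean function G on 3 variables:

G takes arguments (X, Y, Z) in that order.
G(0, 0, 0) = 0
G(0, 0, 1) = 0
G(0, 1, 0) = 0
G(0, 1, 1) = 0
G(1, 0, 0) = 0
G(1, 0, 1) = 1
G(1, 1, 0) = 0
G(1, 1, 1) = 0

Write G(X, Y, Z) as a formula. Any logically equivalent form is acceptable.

Only row (1,0,1) gives 1. That row's minterm X·¬Y·Z is G directly.

G(X, Y, Z) = (X and not Y) and Z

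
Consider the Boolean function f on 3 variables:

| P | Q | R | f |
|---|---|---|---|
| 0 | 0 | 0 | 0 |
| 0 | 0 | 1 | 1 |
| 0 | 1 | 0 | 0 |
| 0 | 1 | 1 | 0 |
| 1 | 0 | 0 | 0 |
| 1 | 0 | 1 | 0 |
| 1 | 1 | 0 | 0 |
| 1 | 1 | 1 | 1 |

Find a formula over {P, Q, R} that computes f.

The 1-rows are (0,0,1), (1,1,1). Each contributes one minterm — ¬P·¬Q·R; P·Q·R — and their disjunction is a sum-of-products form of f.

f(P, Q, R) = ((¬P ∧ ¬Q) ∧ R) ∨ ((P ∧ Q) ∧ R)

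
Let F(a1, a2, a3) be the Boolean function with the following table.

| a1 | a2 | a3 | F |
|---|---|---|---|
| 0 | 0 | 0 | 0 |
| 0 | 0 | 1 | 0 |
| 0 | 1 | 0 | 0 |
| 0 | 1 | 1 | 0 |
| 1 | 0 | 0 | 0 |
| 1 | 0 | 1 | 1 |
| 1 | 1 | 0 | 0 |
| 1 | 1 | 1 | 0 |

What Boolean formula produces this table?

F(a1, a2, a3) = (a1 AND NOT a2) AND a3

F is 1 on exactly one input, (1,0,1), whose minterm is a1·¬a2·a3. So F is just that conjunction.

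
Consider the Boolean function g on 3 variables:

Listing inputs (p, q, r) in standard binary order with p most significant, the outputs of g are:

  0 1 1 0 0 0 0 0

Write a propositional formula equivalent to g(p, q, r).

g(p, q, r) = ((~p & ~q) & r) | ((~p & q) & ~r)

Collect the rows where g=1 — (0,0,1), (0,1,0) — and write one minterm per row: ¬p·¬q·r, ¬p·q·¬r. Their union (logical OR) reproduces the table exactly.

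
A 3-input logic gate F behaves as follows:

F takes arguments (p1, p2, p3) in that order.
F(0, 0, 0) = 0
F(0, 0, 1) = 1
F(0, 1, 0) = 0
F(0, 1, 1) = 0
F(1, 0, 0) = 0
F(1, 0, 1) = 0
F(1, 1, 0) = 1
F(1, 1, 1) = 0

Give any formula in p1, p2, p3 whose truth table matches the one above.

F(p1, p2, p3) = ((p1' · p2') · p3) + ((p1 · p2) · p3')

F=1 on 2 inputs: (0,0,1), (1,1,0). Reading each as a conjunction of literals (¬p1·¬p2·p3, p1·p2·¬p3) and taking the OR gives the canonical DNF.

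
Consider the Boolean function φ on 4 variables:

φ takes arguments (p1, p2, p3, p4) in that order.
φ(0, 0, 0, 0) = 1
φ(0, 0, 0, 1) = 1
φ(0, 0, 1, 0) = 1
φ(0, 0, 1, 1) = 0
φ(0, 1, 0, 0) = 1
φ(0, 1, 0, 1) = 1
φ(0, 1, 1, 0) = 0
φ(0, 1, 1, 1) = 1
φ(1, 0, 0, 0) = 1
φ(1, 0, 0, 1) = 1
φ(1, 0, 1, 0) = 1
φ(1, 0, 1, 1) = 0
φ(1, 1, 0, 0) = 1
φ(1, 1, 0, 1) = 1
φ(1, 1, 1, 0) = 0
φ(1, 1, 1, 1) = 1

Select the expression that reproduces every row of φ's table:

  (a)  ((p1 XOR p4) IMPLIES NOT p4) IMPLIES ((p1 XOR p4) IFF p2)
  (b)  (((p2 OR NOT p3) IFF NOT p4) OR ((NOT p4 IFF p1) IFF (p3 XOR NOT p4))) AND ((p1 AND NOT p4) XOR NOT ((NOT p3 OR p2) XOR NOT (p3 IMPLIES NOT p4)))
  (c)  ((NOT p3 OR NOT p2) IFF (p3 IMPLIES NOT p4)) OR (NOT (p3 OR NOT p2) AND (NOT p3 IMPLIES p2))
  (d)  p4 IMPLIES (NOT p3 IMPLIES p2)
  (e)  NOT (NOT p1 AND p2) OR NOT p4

(a): at (0,0,1,1) it gives 1, but φ = 0 — eliminated.
(b): at (0,0,0,0) it gives 0, but φ = 1 — eliminated.
(d): at (0,0,0,1) it gives 0, but φ = 1 — eliminated.
(e): at (0,0,1,1) it gives 1, but φ = 0 — eliminated.
(c) is the remaining candidate, and it agrees with φ on all 16 inputs.

c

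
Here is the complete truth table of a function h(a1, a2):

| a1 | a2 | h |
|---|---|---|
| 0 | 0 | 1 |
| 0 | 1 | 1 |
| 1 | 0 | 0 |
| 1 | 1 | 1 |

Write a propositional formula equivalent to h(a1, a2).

Only row (1,0) gives 0. So h is 1 everywhere except there — the complement of the minterm a1·¬a2.

h(a1, a2) = NOT (a1 AND NOT a2)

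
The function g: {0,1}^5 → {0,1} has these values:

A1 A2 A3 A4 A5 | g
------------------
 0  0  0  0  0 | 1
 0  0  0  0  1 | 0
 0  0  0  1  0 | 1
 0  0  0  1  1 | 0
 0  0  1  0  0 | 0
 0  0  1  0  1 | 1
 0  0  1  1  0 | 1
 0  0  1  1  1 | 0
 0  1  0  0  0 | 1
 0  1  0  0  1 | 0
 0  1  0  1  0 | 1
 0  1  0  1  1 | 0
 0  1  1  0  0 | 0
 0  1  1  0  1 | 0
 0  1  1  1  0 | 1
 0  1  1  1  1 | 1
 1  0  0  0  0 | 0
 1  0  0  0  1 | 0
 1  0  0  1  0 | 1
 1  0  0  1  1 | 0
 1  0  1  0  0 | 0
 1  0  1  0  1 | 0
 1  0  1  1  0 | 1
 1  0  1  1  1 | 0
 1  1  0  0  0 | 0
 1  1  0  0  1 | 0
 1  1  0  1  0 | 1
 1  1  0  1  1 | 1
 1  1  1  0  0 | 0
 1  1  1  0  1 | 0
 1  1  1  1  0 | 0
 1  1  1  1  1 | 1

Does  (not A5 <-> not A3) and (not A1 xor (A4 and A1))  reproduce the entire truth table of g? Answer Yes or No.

No

Evaluate (not A5 <-> not A3) and (not A1 xor (A4 and A1)) on each row and compare to g:
  A1=0, A2=0, A3=0, A4=0, A5=0: formula gives 1, g = 1 ✓
  A1=0, A2=0, A3=0, A4=0, A5=1: formula gives 0, g = 0 ✓
  A1=0, A2=0, A3=0, A4=1, A5=0: formula gives 1, g = 1 ✓
  A1=0, A2=0, A3=0, A4=1, A5=1: formula gives 0, g = 0 ✓
  …
  A1=0, A2=0, A3=1, A4=1, A5=0: formula gives 0, but g = 1 ✗
Row (0,0,1,1,0) is a counterexample, so the formula is not equivalent to g.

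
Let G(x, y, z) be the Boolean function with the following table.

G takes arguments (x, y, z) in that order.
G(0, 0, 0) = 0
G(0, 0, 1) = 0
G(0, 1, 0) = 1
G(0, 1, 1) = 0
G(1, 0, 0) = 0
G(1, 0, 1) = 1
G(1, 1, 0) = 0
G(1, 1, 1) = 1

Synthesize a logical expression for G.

Collect the rows where G=1 — (0,1,0), (1,0,1), (1,1,1) — and write one minterm per row: ¬x·y·¬z, x·¬y·z, x·y·z. Their union (logical OR) reproduces the table exactly.

G(x, y, z) = (((x' · y) · z') + ((x · y') · z)) + ((x · y) · z)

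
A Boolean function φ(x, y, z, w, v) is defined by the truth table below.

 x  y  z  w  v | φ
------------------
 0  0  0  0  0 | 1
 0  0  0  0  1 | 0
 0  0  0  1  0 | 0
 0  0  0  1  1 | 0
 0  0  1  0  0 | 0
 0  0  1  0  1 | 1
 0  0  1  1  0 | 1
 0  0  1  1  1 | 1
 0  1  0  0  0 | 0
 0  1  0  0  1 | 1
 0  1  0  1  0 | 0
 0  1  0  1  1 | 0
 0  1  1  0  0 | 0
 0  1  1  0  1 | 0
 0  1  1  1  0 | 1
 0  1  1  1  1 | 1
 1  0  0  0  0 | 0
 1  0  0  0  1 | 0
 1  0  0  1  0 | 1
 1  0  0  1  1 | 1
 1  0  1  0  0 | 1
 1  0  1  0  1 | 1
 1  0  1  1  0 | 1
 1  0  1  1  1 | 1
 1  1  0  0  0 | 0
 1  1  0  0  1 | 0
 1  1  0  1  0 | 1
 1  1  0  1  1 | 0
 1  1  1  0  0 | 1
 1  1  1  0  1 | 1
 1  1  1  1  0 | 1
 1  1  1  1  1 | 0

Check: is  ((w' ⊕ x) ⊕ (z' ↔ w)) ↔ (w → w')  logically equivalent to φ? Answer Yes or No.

Evaluate ((w' ⊕ x) ⊕ (z' ↔ w)) ↔ (w → w') on each row and compare to φ:
  x=0, y=0, z=0, w=0, v=0: formula gives 1, φ = 1 ✓
  x=0, y=0, z=0, w=0, v=1: formula gives 1, but φ = 0 ✗
Since they disagree at (0,0,0,0,1), the expression is not a correct formula for φ.

No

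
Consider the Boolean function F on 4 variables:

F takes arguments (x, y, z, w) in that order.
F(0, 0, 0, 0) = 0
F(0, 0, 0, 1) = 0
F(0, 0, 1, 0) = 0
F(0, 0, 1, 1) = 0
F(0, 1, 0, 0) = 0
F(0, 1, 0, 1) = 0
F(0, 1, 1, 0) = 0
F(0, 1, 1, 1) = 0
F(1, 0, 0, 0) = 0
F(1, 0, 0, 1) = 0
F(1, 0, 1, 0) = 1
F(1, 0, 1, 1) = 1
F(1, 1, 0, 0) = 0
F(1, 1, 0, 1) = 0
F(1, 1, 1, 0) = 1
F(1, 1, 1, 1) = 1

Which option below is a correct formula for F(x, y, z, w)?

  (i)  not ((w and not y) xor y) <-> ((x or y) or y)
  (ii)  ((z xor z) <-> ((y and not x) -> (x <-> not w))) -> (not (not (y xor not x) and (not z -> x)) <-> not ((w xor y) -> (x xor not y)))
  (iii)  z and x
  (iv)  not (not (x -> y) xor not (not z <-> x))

iii

(i) disagrees with F on (0,0,0,1) (formula → 1, table → 0); rule it out.
(ii) disagrees with F on (0,0,0,0) (formula → 1, table → 0); rule it out.
(iv) disagrees with F on (0,0,1,0) (formula → 1, table → 0); rule it out.
That leaves (iii). Evaluating it on every row reproduces the table of F exactly.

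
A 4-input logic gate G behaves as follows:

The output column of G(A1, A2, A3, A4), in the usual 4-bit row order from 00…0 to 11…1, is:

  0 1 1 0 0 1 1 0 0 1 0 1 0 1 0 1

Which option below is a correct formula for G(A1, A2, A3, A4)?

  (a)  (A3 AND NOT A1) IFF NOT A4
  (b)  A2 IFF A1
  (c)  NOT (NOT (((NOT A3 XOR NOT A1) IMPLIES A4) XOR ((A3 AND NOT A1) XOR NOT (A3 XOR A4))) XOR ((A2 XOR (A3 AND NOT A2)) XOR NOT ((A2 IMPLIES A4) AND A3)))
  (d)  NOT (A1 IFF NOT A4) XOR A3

a

(b): at (0,0,0,0) it gives 1, but G = 0 — eliminated.
(c): at (0,0,0,0) it gives 1, but G = 0 — eliminated.
(d): at (0,0,0,0) it gives 1, but G = 0 — eliminated.
That leaves (a). Evaluating it on every row reproduces the table of G exactly.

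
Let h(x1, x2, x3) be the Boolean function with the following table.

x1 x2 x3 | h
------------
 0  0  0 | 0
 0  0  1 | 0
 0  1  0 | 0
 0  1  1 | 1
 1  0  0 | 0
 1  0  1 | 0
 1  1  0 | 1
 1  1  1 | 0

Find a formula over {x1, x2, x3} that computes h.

h(x1, x2, x3) = ((~x1 & x2) & x3) | ((x1 & x2) & ~x3)

h=1 on 2 inputs: (0,1,1), (1,1,0). Reading each as a conjunction of literals (¬x1·x2·x3, x1·x2·¬x3) and taking the OR gives the canonical DNF.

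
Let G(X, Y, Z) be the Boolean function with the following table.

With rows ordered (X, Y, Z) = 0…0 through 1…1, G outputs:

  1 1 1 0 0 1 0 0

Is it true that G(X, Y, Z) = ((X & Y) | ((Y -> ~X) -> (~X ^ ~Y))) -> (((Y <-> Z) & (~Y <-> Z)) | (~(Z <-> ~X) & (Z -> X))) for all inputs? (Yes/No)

Evaluate ((X & Y) | ((Y -> ~X) -> (~X ^ ~Y))) -> (((Y <-> Z) & (~Y <-> Z)) | (~(Z <-> ~X) & (Z -> X))) on each row and compare to G:
  X=0, Y=0, Z=0: formula gives 1, G = 1 ✓
  X=0, Y=0, Z=1: formula gives 1, G = 1 ✓
  X=0, Y=1, Z=0: formula gives 1, G = 1 ✓
  X=0, Y=1, Z=1: formula gives 0, G = 0 ✓
  X=1, Y=0, Z=0: formula gives 0, G = 0 ✓
  …
  X=1, Y=1, Z=1: formula gives 1, but G = 0 ✗
A single disagreement suffices: at (1,1,1) they differ, so the formula does not compute G.

No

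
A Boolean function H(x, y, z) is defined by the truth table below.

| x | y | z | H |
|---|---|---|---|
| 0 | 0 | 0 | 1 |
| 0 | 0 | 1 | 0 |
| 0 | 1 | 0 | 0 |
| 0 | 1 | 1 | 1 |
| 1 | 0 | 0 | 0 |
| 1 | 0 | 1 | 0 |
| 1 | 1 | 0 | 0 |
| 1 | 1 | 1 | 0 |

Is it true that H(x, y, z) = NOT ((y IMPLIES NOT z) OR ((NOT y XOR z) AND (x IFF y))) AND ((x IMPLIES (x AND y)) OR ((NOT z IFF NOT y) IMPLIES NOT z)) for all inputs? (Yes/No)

Evaluate NOT ((y IMPLIES NOT z) OR ((NOT y XOR z) AND (x IFF y))) AND ((x IMPLIES (x AND y)) OR ((NOT z IFF NOT y) IMPLIES NOT z)) on each row and compare to H:
  x=0, y=0, z=0: formula gives 0, but H = 1 ✗
A single disagreement suffices: at (0,0,0) they differ, so the formula does not compute H.

No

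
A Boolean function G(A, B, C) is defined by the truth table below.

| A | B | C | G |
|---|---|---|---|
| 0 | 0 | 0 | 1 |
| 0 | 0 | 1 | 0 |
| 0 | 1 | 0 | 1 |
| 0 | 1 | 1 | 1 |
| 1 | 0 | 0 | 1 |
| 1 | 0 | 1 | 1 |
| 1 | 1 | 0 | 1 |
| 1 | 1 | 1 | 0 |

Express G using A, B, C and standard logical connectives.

G is 0 on only 2 rows — (0,0,1), (1,1,1). Writing each as a minterm (¬A·¬B·C, A·B·C) and OR-ing them characterizes exactly where G=0, so G is the negation of that disjunction.

G(A, B, C) = not (((not A and not B) and C) or ((A and B) and C))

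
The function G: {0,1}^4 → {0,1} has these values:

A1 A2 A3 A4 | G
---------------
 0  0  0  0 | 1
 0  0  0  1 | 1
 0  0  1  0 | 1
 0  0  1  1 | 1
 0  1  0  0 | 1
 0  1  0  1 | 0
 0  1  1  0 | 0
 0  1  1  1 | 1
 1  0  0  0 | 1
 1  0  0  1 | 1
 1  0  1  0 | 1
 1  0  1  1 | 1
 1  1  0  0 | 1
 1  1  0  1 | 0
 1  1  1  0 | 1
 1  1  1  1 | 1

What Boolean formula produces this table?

G(A1, A2, A3, A4) = NOT (((((NOT A1 AND A2) AND NOT A3) AND A4) OR (((NOT A1 AND A2) AND A3) AND NOT A4)) OR (((A1 AND A2) AND NOT A3) AND A4))

The 0-rows are (0,1,0,1), (0,1,1,0), (1,1,0,1). Take each as a conjunction (¬A1·A2·¬A3·A4, ¬A1·A2·A3·¬A4, A1·A2·¬A3·A4), form their disjunction, and complement — that gives a formula that is 1 everywhere G is.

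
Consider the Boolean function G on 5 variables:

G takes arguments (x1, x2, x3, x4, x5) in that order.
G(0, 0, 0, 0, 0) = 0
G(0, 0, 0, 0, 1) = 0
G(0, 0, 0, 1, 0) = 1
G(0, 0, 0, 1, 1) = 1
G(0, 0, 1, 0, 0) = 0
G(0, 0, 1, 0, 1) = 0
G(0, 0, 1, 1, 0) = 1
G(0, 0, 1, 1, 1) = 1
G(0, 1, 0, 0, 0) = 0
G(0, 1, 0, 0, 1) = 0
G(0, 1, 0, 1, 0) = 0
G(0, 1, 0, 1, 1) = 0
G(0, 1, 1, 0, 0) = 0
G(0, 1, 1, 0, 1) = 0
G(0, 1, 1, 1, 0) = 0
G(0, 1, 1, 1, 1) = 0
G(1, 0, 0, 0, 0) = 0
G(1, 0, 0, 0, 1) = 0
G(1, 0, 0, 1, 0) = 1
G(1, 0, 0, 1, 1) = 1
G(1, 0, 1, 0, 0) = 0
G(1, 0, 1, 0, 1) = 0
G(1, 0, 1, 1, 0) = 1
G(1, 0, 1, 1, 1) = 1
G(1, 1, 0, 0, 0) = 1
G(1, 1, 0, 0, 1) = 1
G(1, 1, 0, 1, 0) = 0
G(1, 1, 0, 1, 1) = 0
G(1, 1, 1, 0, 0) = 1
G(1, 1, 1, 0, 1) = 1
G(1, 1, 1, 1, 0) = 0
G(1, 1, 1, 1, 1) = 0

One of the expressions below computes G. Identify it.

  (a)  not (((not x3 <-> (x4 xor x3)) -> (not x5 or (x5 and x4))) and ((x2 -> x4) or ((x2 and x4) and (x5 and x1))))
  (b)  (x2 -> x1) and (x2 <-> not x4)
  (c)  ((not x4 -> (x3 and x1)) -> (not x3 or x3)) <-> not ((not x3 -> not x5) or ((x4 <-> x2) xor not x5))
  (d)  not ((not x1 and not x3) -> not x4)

b

(a): at (0,0,0,1,0) it gives 0, but G = 1 — eliminated.
(c): at (0,0,0,1,0) it gives 0, but G = 1 — eliminated.
(d): at (0,0,1,1,0) it gives 0, but G = 1 — eliminated.
(b) is the remaining candidate, and it agrees with G on all 32 inputs.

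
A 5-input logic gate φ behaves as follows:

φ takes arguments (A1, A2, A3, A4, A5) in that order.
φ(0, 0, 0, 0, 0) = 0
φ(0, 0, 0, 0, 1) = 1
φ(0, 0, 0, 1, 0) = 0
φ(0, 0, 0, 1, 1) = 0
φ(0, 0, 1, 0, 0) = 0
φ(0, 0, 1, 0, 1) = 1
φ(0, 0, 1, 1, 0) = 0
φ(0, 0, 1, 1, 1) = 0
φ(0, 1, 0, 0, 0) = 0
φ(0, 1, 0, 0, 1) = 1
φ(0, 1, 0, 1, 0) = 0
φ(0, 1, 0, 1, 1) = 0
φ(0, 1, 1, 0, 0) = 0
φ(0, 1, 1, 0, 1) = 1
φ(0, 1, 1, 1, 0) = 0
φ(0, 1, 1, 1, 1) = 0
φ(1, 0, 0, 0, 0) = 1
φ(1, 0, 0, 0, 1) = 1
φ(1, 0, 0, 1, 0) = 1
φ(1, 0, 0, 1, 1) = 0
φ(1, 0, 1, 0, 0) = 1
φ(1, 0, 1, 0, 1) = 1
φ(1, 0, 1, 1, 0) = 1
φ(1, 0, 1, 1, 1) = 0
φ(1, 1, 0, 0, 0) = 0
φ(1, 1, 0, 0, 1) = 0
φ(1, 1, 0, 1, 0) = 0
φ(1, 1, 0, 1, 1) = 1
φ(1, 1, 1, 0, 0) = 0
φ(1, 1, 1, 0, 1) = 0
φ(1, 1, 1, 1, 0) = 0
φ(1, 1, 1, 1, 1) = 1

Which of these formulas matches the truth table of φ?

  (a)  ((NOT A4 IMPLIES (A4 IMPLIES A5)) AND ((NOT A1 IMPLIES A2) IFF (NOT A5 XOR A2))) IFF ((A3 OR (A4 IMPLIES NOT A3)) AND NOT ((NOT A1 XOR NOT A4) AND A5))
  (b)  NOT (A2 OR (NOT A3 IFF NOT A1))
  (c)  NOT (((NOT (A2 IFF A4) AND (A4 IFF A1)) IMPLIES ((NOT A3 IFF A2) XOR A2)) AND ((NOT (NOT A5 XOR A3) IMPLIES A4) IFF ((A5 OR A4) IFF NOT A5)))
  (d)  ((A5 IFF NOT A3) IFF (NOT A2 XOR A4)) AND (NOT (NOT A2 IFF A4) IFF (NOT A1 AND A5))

a

(b) fails at (0,0,0,0,1): the formula yields 0, φ is 1.
(c) fails at (0,0,0,0,0): the formula yields 1, φ is 0.
(d) fails at (0,0,0,1,0): the formula yields 1, φ is 0.
That leaves (a). Evaluating it on every row reproduces the table of φ exactly.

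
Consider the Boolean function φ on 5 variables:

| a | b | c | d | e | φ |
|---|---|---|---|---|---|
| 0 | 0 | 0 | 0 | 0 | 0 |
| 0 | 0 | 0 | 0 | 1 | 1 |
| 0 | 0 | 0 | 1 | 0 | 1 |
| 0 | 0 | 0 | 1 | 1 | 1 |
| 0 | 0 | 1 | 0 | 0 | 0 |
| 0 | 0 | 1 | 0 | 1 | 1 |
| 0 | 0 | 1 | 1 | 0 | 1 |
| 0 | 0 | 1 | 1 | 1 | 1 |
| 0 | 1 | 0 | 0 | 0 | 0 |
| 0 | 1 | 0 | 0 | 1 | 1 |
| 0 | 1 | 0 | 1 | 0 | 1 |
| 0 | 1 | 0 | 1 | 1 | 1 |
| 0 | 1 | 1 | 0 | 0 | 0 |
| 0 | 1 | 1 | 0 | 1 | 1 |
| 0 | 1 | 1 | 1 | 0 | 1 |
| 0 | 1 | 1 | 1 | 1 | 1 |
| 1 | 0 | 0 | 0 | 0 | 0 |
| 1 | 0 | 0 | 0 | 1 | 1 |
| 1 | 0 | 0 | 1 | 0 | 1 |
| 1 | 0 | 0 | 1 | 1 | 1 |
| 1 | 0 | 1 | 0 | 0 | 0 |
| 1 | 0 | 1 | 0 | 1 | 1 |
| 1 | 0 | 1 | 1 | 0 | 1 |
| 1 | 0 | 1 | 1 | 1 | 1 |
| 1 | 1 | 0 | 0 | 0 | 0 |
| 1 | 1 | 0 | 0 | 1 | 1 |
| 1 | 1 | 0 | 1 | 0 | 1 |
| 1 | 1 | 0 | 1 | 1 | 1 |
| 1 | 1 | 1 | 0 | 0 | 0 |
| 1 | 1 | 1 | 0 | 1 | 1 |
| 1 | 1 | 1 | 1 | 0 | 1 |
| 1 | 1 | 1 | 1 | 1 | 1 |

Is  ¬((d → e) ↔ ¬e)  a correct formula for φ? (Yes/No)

Yes

Check the formula against φ row by row:
  a=0, b=0, c=0, d=0, e=0: formula gives 0, φ = 0 ✓
  a=0, b=0, c=0, d=0, e=1: formula gives 1, φ = 1 ✓
  a=0, b=0, c=0, d=1, e=0: formula gives 1, φ = 1 ✓
  a=0, b=0, c=0, d=1, e=1: formula gives 1, φ = 1 ✓
  … (the remaining 28 rows also agree.)
All 32 rows match — the expression computes φ exactly.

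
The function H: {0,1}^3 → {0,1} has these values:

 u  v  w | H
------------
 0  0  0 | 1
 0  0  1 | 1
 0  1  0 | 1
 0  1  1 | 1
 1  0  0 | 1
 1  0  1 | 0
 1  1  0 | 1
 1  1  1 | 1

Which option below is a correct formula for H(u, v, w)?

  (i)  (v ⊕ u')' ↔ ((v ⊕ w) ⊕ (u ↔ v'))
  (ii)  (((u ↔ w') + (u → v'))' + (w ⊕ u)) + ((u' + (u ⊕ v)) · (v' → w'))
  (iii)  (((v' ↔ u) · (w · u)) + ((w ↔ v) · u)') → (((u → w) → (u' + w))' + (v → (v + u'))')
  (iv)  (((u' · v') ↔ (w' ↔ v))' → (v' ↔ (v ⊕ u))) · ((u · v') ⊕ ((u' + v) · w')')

(i) fails at (0,0,1): the formula yields 0, H is 1.
(iii) fails at (0,0,0): the formula yields 0, H is 1.
(iv) fails at (0,0,0): the formula yields 0, H is 1.
(ii) is the remaining candidate, and it agrees with H on all 8 inputs.

ii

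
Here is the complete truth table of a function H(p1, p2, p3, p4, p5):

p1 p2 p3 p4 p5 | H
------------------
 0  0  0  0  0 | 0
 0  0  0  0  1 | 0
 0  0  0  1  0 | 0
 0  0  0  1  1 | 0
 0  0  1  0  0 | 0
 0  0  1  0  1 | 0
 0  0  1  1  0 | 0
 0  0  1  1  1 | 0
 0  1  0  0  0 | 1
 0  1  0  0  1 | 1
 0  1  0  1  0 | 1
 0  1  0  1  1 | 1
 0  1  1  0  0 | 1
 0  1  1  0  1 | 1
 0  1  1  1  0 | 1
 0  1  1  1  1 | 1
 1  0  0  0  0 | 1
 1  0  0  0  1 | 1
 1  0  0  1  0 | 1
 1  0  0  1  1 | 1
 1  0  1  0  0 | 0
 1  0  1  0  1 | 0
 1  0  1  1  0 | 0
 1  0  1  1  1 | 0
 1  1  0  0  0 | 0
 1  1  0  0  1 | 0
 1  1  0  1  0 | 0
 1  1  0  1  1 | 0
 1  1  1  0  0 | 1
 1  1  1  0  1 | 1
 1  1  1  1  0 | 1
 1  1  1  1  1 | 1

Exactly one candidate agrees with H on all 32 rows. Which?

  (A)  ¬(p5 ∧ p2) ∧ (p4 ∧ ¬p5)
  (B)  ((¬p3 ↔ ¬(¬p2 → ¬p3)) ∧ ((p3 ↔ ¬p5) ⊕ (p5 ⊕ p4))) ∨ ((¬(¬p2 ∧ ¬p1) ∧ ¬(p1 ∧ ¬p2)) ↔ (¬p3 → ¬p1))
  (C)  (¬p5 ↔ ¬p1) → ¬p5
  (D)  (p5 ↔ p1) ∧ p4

(A) fails at (0,0,0,1,0): the formula yields 1, H is 0.
(C) fails at (0,0,0,0,0): the formula yields 1, H is 0.
(D) fails at (0,0,0,1,0): the formula yields 1, H is 0.
That leaves (B). Evaluating it on every row reproduces the table of H exactly.

B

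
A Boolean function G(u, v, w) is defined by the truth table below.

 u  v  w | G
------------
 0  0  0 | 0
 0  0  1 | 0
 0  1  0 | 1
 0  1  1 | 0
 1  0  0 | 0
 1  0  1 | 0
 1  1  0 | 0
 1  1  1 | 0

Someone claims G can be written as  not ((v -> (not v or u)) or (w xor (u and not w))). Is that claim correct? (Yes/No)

Yes

Check the formula against G row by row:
  u=0, v=0, w=0: formula gives 0, G = 0 ✓
  u=0, v=0, w=1: formula gives 0, G = 0 ✓
  u=0, v=1, w=0: formula gives 1, G = 1 ✓
  u=0, v=1, w=1: formula gives 0, G = 0 ✓
  u=1, v=0, w=0: formula gives 0, G = 0 ✓
  …and likewise for the remaining 3 rows.
Every row agrees, so the formula is equivalent.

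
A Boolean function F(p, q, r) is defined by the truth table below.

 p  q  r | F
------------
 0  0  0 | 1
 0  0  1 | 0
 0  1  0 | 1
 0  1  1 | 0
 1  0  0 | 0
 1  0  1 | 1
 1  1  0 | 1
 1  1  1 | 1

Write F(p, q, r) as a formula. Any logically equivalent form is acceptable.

There are just 3 zero rows: (0,0,1), (0,1,1), (1,0,0). Their minterms are ¬p·¬q·r, ¬p·q·r, p·¬q·¬r; the OR of those covers precisely the 0-outputs, and negating it yields F.

F(p, q, r) = not ((((not p and not q) and r) or ((not p and q) and r)) or ((p and not q) and not r))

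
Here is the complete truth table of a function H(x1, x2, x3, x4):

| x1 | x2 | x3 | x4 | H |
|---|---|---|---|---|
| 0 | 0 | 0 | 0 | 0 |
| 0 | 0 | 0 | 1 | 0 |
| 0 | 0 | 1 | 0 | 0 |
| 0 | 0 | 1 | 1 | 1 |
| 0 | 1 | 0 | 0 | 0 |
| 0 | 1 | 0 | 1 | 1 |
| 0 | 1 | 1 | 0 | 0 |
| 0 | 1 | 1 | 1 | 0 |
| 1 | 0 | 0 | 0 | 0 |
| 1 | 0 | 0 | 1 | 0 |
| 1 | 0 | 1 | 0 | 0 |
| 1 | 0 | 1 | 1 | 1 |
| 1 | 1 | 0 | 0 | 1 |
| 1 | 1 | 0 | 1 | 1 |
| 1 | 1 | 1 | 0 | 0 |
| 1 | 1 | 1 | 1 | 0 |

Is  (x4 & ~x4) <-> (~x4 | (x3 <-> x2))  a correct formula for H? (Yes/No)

No

Test each input against both H and the formula:
  x1=0, x2=0, x3=0, x4=0: formula gives 0, H = 0 ✓
  x1=0, x2=0, x3=0, x4=1: formula gives 0, H = 0 ✓
  x1=0, x2=0, x3=1, x4=0: formula gives 0, H = 0 ✓
  x1=0, x2=0, x3=1, x4=1: formula gives 1, H = 1 ✓
  …
  x1=1, x2=1, x3=0, x4=0: formula gives 0, but H = 1 ✗
Since they disagree at (1,1,0,0), the expression is not a correct formula for H.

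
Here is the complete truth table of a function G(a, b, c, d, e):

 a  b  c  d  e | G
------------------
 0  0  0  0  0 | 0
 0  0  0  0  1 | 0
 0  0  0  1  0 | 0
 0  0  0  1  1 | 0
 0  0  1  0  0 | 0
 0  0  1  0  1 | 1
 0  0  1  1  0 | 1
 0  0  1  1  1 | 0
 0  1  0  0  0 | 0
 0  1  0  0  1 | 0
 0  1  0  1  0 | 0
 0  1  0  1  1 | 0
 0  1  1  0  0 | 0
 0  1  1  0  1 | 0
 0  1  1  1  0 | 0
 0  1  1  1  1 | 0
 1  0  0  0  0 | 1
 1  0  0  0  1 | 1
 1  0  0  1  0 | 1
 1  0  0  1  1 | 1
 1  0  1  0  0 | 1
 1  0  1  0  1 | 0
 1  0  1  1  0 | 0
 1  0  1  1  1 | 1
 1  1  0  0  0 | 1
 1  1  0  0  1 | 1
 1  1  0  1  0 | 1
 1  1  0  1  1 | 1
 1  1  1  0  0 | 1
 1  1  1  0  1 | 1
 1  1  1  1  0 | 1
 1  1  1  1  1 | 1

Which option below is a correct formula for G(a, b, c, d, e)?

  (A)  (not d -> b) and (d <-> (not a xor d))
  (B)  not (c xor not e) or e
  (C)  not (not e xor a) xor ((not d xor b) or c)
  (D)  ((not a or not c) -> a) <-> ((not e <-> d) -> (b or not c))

(A) fails at (0,0,1,0,1): the formula yields 0, G is 1.
(B) fails at (0,0,0,0,1): the formula yields 1, G is 0.
(C) fails at (0,0,0,0,0): the formula yields 1, G is 0.
(D) is the remaining candidate, and it agrees with G on all 32 inputs.

D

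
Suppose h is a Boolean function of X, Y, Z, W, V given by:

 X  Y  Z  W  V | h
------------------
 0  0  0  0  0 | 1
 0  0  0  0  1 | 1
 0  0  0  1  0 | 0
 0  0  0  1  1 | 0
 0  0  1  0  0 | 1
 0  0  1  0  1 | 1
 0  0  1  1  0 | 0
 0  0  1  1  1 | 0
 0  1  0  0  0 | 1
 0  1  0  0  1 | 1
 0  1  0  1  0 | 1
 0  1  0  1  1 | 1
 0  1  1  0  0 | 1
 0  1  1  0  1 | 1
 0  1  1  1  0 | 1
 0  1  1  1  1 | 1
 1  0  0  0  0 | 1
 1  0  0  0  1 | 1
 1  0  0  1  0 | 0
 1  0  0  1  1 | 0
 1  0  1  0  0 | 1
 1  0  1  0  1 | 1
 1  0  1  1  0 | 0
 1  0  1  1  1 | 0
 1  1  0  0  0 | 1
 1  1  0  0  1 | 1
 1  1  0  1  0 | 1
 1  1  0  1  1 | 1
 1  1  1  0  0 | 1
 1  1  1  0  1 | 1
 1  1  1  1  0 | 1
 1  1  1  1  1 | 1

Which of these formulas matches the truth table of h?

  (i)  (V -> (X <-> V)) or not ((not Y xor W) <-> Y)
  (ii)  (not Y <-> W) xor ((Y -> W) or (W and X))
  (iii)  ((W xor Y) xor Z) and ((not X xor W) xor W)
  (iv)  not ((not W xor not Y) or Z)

ii

(i) disagrees with h on (0,0,0,1,0) (formula → 1, table → 0); rule it out.
(iii) disagrees with h on (0,0,0,0,0) (formula → 0, table → 1); rule it out.
(iv) disagrees with h on (0,0,1,0,0) (formula → 0, table → 1); rule it out.
(ii) is the remaining candidate, and it agrees with h on all 32 inputs.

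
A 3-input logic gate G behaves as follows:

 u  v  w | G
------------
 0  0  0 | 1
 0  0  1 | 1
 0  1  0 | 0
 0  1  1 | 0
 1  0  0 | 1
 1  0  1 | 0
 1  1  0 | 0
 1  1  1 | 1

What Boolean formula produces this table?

G(u, v, w) = ((((not u and not v) and not w) or ((not u and not v) and w)) or ((u and not v) and not w)) or ((u and v) and w)

G=1 on 4 inputs: (0,0,0), (0,0,1), (1,0,0), (1,1,1). Reading each as a conjunction of literals (¬u·¬v·¬w, ¬u·¬v·w, u·¬v·¬w, u·v·w) and taking the OR gives the canonical DNF.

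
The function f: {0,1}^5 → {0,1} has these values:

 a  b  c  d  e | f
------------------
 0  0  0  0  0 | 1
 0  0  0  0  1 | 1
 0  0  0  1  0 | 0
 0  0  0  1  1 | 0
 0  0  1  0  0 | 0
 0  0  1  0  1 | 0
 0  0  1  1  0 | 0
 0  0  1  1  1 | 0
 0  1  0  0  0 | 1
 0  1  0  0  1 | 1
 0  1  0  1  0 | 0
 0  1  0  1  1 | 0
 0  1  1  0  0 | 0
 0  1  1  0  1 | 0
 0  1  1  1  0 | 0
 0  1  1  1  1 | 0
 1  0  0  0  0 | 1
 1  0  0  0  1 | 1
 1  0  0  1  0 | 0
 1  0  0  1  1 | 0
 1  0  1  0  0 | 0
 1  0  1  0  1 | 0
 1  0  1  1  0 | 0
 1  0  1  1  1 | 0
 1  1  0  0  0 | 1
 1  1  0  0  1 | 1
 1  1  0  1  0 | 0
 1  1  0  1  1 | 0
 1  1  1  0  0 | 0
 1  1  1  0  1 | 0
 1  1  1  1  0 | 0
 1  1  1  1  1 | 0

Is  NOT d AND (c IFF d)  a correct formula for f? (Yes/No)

Yes

Evaluate NOT d AND (c IFF d) on each row and compare to f:
  a=0, b=0, c=0, d=0, e=0: formula gives 1, f = 1 ✓
  a=0, b=0, c=0, d=0, e=1: formula gives 1, f = 1 ✓
  a=0, b=0, c=0, d=1, e=0: formula gives 0, f = 0 ✓
  a=0, b=0, c=0, d=1, e=1: formula gives 0, f = 0 ✓
  … (the remaining 28 rows also agree.)
All 32 rows match — the expression computes f exactly.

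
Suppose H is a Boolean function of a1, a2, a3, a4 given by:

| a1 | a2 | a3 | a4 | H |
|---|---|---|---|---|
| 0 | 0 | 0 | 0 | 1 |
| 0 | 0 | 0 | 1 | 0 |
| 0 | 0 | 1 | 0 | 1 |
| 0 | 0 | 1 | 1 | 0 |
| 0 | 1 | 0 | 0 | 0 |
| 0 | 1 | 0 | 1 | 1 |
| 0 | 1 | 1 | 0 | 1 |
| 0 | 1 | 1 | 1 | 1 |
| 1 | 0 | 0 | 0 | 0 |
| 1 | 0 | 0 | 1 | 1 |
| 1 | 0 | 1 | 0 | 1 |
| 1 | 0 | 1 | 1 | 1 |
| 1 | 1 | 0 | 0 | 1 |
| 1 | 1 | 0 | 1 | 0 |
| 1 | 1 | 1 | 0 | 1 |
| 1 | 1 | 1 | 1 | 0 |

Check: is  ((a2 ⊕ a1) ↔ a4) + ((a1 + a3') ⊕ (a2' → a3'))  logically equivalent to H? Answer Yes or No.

Check the formula against H row by row:
  a1=0, a2=0, a3=0, a4=0: formula gives 1, H = 1 ✓
  a1=0, a2=0, a3=0, a4=1: formula gives 0, H = 0 ✓
  a1=0, a2=0, a3=1, a4=0: formula gives 1, H = 1 ✓
  a1=0, a2=0, a3=1, a4=1: formula gives 0, H = 0 ✓
  …and likewise for the remaining 12 rows.
Every row agrees, so the formula is equivalent.

Yes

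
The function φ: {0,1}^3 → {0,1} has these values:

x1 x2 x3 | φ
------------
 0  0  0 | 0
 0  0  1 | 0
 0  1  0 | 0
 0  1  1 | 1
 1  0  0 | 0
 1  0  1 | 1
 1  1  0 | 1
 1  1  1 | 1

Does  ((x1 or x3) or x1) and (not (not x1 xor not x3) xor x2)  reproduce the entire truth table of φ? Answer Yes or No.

No

Evaluate ((x1 or x3) or x1) and (not (not x1 xor not x3) xor x2) on each row and compare to φ:
  x1=0, x2=0, x3=0: formula gives 0, φ = 0 ✓
  x1=0, x2=0, x3=1: formula gives 0, φ = 0 ✓
  x1=0, x2=1, x3=0: formula gives 0, φ = 0 ✓
  x1=0, x2=1, x3=1: formula gives 1, φ = 1 ✓
  x1=1, x2=0, x3=0: formula gives 0, φ = 0 ✓
  …
  x1=1, x2=1, x3=1: formula gives 0, but φ = 1 ✗
Since they disagree at (1,1,1), the expression is not a correct formula for φ.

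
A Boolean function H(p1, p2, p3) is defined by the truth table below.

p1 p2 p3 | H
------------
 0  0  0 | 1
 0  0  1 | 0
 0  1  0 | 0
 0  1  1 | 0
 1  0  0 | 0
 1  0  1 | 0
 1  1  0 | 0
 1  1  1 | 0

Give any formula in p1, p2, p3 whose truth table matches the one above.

The output is 1 only when every input is 0 — NOR of all inputs.

H(p1, p2, p3) = ~((p1 | p2) | p3)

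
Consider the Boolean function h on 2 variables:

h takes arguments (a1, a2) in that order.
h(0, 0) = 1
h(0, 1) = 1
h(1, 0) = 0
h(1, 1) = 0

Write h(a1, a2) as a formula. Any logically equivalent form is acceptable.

h(a1, a2) = NOT a1

The output is the negation of a1.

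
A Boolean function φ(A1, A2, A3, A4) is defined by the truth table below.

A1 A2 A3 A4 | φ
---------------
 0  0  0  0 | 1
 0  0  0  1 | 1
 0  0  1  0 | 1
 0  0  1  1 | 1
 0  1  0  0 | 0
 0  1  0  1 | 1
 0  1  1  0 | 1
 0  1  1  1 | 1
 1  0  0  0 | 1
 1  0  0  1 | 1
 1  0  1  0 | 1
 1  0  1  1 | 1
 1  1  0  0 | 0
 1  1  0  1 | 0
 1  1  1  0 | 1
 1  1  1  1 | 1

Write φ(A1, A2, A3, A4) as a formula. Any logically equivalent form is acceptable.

There are just 3 zero rows: (0,1,0,0), (1,1,0,0), (1,1,0,1). Their minterms are ¬A1·A2·¬A3·¬A4, A1·A2·¬A3·¬A4, A1·A2·¬A3·A4; the OR of those covers precisely the 0-outputs, and negating it yields φ.

φ(A1, A2, A3, A4) = NOT (((((NOT A1 AND A2) AND NOT A3) AND NOT A4) OR (((A1 AND A2) AND NOT A3) AND NOT A4)) OR (((A1 AND A2) AND NOT A3) AND A4))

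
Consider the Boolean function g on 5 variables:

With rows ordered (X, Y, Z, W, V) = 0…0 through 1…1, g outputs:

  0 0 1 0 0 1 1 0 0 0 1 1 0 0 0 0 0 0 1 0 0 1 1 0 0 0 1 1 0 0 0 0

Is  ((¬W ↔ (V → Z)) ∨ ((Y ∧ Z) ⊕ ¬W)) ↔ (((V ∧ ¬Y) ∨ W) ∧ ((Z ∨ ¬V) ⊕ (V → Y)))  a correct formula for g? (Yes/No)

Yes

Evaluate ((¬W ↔ (V → Z)) ∨ ((Y ∧ Z) ⊕ ¬W)) ↔ (((V ∧ ¬Y) ∨ W) ∧ ((Z ∨ ¬V) ⊕ (V → Y))) on each row and compare to g:
  X=0, Y=0, Z=0, W=0, V=0: formula gives 0, g = 0 ✓
  X=0, Y=0, Z=0, W=0, V=1: formula gives 0, g = 0 ✓
  X=0, Y=0, Z=0, W=1, V=0: formula gives 1, g = 1 ✓
  X=0, Y=0, Z=0, W=1, V=1: formula gives 0, g = 0 ✓
  … (the remaining 28 rows also agree.)
All 32 rows match — the expression computes g exactly.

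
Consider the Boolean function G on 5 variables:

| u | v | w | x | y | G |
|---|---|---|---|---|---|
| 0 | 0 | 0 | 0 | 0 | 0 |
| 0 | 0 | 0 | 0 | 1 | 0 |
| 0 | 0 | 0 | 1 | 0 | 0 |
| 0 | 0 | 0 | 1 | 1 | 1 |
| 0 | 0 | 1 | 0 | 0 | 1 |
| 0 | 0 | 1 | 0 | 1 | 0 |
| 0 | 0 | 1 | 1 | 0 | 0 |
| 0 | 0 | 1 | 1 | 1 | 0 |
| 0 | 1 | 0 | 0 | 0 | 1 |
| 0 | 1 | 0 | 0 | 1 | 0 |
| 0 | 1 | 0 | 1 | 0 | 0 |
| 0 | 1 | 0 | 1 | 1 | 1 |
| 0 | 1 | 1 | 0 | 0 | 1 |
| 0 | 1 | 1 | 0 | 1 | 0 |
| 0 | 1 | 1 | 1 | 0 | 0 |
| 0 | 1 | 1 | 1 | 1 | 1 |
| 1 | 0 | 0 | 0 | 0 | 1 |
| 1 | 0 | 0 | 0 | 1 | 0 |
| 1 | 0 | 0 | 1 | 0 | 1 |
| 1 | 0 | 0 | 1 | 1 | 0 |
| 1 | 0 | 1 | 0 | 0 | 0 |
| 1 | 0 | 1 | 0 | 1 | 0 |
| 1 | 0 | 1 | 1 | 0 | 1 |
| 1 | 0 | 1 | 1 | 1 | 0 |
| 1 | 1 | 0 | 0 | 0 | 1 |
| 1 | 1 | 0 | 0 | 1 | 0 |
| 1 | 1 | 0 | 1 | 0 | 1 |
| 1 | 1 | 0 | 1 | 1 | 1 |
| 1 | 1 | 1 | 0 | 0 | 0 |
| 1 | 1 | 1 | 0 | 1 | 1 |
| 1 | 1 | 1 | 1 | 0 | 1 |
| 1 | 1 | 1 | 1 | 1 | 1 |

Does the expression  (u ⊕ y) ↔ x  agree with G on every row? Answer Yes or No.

Check the formula against G row by row:
  u=0, v=0, w=0, x=0, y=0: formula gives 1, but G = 0 ✗
Since they disagree at (0,0,0,0,0), the expression is not a correct formula for G.

No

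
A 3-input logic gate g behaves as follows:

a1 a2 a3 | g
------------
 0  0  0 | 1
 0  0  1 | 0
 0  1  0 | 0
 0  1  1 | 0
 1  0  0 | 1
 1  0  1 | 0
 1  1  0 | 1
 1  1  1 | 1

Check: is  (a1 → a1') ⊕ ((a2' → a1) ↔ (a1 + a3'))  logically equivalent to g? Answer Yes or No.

Check the formula against g row by row:
  a1=0, a2=0, a3=0: formula gives 1, g = 1 ✓
  a1=0, a2=0, a3=1: formula gives 0, g = 0 ✓
  a1=0, a2=1, a3=0: formula gives 0, g = 0 ✓
  a1=0, a2=1, a3=1: formula gives 1, but g = 0 ✗
A single disagreement suffices: at (0,1,1) they differ, so the formula does not compute g.

No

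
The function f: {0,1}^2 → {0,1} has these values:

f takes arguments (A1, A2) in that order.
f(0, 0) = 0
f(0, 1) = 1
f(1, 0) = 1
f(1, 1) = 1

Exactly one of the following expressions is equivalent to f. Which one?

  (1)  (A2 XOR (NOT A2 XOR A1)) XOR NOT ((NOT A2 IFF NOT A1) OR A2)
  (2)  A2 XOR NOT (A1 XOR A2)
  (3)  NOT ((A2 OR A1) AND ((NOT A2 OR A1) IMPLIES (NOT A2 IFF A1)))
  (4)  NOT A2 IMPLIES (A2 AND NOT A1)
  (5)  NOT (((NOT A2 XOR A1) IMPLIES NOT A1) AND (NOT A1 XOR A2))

5

(1) disagrees with f on (0,0) (formula → 1, table → 0); rule it out.
(2) disagrees with f on (0,0) (formula → 1, table → 0); rule it out.
(3) disagrees with f on (0,0) (formula → 1, table → 0); rule it out.
(4) disagrees with f on (1,0) (formula → 0, table → 1); rule it out.
Only (5) survives; checking it on all 4 rows confirms it matches f.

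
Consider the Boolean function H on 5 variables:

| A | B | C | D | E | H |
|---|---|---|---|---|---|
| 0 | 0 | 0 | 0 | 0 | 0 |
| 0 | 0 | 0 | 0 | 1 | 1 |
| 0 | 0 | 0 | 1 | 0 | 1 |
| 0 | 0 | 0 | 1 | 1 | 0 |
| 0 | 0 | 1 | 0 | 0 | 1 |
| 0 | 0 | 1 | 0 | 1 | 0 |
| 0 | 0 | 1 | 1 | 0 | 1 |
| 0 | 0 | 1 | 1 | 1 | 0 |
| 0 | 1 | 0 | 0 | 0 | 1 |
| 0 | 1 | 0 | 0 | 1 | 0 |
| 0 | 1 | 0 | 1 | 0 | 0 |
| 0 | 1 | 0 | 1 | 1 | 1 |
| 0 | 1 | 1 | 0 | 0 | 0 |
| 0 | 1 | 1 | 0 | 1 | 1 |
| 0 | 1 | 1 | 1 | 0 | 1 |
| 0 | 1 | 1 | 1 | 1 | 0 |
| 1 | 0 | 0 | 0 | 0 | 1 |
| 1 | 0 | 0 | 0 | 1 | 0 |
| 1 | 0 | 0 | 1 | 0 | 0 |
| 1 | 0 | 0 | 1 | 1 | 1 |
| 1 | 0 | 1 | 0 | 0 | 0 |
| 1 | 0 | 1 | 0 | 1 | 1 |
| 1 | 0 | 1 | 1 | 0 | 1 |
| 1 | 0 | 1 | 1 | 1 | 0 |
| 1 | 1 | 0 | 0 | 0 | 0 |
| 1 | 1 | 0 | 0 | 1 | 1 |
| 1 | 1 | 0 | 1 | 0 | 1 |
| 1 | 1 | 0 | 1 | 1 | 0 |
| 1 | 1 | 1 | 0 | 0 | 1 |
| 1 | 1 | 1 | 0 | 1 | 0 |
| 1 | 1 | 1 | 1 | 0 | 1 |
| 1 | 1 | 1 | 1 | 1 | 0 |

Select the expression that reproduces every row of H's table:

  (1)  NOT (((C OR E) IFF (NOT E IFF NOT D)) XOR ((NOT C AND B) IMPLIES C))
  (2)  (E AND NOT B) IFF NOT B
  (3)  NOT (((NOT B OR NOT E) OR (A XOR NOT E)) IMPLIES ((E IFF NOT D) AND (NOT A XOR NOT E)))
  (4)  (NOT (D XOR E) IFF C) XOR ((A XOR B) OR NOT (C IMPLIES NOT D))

(1) fails at (0,0,0,0,1): the formula yields 0, H is 1.
(2) fails at (0,0,0,1,0): the formula yields 0, H is 1.
(3) fails at (0,0,0,0,0): the formula yields 1, H is 0.
Only (4) survives; checking it on all 32 rows confirms it matches H.

4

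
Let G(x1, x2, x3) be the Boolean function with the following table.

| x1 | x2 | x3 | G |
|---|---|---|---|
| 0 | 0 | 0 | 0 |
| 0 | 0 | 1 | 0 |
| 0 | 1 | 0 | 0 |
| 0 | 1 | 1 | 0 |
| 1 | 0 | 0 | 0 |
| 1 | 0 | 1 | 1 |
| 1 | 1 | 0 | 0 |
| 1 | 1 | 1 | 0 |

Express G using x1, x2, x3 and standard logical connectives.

G(x1, x2, x3) = (x1 ∧ ¬x2) ∧ x3

G is 1 on exactly one input, (1,0,1), whose minterm is x1·¬x2·x3. So G is just that conjunction.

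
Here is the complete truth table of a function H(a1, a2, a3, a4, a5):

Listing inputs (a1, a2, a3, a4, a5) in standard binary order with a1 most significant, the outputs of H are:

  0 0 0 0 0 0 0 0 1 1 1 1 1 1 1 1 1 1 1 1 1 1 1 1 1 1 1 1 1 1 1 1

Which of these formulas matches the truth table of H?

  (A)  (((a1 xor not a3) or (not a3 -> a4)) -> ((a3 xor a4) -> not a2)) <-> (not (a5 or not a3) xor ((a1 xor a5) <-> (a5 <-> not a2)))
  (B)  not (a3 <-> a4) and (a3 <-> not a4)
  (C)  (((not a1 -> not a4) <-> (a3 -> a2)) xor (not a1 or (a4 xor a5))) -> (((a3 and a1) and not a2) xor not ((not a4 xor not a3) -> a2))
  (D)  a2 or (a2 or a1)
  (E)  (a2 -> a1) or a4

D

(A) fails at (0,0,0,0,0): the formula yields 1, H is 0.
(B) fails at (0,0,0,1,0): the formula yields 1, H is 0.
(C) fails at (0,0,0,0,0): the formula yields 1, H is 0.
(E) fails at (0,0,0,0,0): the formula yields 1, H is 0.
Only (D) survives; checking it on all 32 rows confirms it matches H.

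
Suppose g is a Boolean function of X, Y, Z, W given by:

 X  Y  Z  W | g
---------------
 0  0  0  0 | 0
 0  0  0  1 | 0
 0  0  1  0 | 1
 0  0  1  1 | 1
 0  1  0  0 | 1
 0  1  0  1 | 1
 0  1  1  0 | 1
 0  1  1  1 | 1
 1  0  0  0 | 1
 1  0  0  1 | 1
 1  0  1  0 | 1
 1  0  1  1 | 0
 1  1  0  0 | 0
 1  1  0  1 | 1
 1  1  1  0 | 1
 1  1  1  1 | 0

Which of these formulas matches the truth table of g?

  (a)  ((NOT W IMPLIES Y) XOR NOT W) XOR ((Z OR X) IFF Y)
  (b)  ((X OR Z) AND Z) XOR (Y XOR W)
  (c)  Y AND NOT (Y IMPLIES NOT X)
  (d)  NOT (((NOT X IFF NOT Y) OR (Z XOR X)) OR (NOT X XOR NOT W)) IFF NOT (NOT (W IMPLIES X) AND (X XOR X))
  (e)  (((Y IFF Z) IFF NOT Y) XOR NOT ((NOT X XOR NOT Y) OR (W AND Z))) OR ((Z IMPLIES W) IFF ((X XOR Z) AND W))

(a) fails at (0,1,0,0): the formula yields 0, g is 1.
(b) fails at (0,0,0,1): the formula yields 1, g is 0.
(c) fails at (0,0,1,0): the formula yields 0, g is 1.
(d) fails at (0,0,1,0): the formula yields 0, g is 1.
(e) is the remaining candidate, and it agrees with g on all 16 inputs.

e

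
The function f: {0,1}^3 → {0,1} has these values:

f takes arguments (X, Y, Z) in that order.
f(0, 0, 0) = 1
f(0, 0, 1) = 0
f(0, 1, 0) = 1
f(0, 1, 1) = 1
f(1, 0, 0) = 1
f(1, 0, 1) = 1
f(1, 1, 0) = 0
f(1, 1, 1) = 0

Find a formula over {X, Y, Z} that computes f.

f(X, Y, Z) = ((((X' · Y') · Z) + ((X · Y) · Z')) + ((X · Y) · Z))'

There are just 3 zero rows: (0,0,1), (1,1,0), (1,1,1). Their minterms are ¬X·¬Y·Z, X·Y·¬Z, X·Y·Z; the OR of those covers precisely the 0-outputs, and negating it yields f.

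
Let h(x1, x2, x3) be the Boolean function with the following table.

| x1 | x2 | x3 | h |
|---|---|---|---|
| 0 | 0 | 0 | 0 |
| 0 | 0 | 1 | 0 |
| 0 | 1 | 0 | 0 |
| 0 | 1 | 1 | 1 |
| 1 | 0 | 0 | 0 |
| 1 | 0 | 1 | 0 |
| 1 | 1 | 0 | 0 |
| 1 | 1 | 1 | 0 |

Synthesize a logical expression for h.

Only row (0,1,1) gives 1. That row's minterm ¬x1·x2·x3 is h directly.

h(x1, x2, x3) = (¬x1 ∧ x2) ∧ x3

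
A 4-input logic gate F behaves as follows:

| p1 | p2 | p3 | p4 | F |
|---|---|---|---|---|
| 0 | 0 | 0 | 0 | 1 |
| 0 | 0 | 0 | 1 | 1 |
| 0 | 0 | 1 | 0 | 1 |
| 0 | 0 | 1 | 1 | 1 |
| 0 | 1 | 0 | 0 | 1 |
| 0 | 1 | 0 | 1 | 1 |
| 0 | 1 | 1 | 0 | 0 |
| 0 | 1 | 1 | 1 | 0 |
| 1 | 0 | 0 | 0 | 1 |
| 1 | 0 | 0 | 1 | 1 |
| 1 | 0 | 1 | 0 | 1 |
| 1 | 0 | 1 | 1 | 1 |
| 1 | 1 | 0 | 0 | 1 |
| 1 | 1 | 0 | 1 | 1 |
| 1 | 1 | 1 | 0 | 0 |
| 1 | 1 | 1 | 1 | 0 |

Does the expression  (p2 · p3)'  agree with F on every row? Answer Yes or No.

Test each input against both F and the formula:
  p1=0, p2=0, p3=0, p4=0: formula gives 1, F = 1 ✓
  p1=0, p2=0, p3=0, p4=1: formula gives 1, F = 1 ✓
  p1=0, p2=0, p3=1, p4=0: formula gives 1, F = 1 ✓
  p1=0, p2=0, p3=1, p4=1: formula gives 1, F = 1 ✓
  …and likewise for the remaining 12 rows.
No disagreement on any input; they are logically equivalent.

Yes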